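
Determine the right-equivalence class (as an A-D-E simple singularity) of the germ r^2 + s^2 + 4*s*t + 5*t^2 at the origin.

A1

The Hessian of f at 0 has rank 3. Corank 0: nondegenerate Morse point, so A_1.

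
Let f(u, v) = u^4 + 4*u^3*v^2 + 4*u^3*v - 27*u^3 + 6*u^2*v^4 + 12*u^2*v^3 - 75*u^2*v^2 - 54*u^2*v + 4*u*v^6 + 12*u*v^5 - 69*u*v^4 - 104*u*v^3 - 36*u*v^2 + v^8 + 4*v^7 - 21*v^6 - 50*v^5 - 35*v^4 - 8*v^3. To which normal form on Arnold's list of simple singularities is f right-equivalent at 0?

The Hessian of f at 0 is [[0, 0], [0, 0]] with rank 0, so corank 2. A Groebner basis of the Jacobian ideal J(f) in C{u,v} is {u^3 + 2*u^2 + 8*u*v/3 + 8*v^2/9, u^2*v - 8*u^2/3 - 32*u*v/9 - 32*v^2/27, 7*u^2/2 + u*v^2 + 14*u*v/3 + 14*v^2/9, -9*u^2/2 - 6*u*v + v^3 - 2*v^2}; counting standard monomials gives mu = 6. Corank 2; j^3 = -(3*u + 2*v)^3 is a perfect cube, so E-series; the 4-jet and mu = 6 give E_6.

E_{6}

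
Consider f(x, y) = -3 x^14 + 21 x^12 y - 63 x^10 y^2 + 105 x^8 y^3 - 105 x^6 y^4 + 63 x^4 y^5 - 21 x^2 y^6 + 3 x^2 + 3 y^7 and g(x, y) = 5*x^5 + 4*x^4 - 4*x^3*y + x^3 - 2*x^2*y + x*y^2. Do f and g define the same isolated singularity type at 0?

No.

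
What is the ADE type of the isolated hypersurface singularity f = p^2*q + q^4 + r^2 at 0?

D5

The Hessian of f at 0 is [[0, 0, 0], [0, 0, 0], [0, 0, 2]] with rank 1, so corank 2. A Groebner basis of the Jacobian ideal J(f) in C{p,q,r} is {p^3, p^2/4 + q^3, p*q, r}; counting standard monomials gives mu = 5. Corank 2; j^3 = p^2*q has shape L^2 M (L != M), so D-series; mu = 5 gives D_5.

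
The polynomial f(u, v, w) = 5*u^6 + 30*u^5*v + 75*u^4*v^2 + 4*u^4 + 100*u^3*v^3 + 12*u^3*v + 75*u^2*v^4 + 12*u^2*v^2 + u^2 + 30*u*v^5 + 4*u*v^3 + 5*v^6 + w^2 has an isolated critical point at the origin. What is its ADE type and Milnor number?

The Hessian of f at 0 is [[2, 0, 0], [0, 0, 0], [0, 0, 2]] with rank 2, so corank 1. A Groebner basis of the Jacobian ideal J(f) in C{u,v,w} is {u*v^2, u/2 + v^3, u^2, w}; counting standard monomials gives mu = 5. Corank 1: A-series; mu = 5 gives A_5.

Type A_5, Milnor number mu = 5.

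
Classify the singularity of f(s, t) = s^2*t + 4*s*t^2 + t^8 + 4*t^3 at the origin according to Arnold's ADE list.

D_{9}

The Hessian of f at 0 is [[0, 0], [0, 0]] with rank 0, so corank 2. A Groebner basis of the Jacobian ideal J(f) in C{s,t} is {s^2/8 + t^7 - t^2/2, s^3 + 8*t^3, s*t + 2*t^2}; counting standard monomials gives mu = 9. Corank 2; j^3 = t*(s + 2*t)^2 has shape L^2 M (L != M), so D-series; mu = 9 gives D_9.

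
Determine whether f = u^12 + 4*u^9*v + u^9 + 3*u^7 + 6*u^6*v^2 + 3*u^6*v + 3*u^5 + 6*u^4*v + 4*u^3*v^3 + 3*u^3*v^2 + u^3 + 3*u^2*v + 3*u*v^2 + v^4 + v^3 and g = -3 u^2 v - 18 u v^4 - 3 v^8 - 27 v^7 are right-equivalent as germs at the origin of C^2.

The Hessian of f at 0 has rank 0. Corank 2; j^3 = (u + v)^3 is a perfect cube, so E-series; the 4-jet and mu = 6 give E_6. The Hessian of g at 0 has rank 0. Corank 2; j^3 = -3*u^2*v has shape L^2 M (L != M), so D-series; mu = 9 gives D_9. f is E_6 but g is D_9, hence not right-equivalent.

No.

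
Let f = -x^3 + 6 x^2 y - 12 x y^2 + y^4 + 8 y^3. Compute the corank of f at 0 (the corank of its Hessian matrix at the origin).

2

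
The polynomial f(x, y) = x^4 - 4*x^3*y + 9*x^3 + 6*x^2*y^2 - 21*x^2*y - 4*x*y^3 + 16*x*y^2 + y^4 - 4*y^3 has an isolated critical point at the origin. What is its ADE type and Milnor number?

Type D_{5}, Milnor number mu = 5.

The Hessian of f at 0 has rank 0. Corank 2; j^3 = (x - y)*(3*x - 2*y)^2 has shape L^2 M (L != M), so D-series; mu = 5 gives D_5.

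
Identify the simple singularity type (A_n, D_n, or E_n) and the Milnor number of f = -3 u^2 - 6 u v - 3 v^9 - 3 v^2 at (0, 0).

The Hessian of f at 0 has rank 1. Corank 1: A-series; mu = 8 gives A_8.

Type A8, Milnor number mu = 8.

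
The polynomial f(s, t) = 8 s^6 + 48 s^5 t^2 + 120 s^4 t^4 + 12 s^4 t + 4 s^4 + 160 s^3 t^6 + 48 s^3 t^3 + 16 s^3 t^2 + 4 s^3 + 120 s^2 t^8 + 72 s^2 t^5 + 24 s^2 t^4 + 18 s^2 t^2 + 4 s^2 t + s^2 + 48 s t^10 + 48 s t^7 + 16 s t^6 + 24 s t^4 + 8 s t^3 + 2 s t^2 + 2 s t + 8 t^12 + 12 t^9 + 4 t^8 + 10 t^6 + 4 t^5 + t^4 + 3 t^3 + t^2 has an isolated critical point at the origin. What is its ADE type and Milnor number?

The Hessian of f at 0 has rank 1. Corank 1: A-series; mu = 2 gives A_2.

Type A2, Milnor number mu = 2.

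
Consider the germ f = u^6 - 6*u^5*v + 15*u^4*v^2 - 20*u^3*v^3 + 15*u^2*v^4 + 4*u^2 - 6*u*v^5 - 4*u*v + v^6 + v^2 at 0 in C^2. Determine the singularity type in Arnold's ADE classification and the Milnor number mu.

Type A5, Milnor number mu = 5.

The Hessian of f at 0 has rank 1. Corank 1: A-series; mu = 5 gives A_5.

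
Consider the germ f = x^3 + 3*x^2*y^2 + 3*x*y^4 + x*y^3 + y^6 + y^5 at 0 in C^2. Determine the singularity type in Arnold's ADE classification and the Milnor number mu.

The Hessian of f at 0 has rank 0. Corank 2; j^3 = x^3 is a perfect cube, so E-series; the 4-jet and mu = 7 give E_7.

Type E_7, Milnor number mu = 7.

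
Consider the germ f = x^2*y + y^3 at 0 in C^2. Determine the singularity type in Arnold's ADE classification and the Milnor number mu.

Type D_4, Milnor number mu = 4.

The Hessian of f at 0 is [[0, 0], [0, 0]] with rank 0, so corank 2. A Groebner basis of the Jacobian ideal J(f) in C{x,y} is {y^3, x^2 + 3*y^2, x*y}; counting standard monomials gives mu = 4. Corank 2; j^3 = y*(x^2 + y^2) splits into three distinct lines over C (the quadratic factor has nonzero discriminant), so D_4.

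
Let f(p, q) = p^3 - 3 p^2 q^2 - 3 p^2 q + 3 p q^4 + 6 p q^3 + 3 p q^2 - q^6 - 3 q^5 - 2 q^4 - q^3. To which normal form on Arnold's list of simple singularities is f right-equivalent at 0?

E_6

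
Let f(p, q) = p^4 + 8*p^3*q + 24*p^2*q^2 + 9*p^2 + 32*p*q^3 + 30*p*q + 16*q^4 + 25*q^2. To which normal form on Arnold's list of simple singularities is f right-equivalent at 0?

A3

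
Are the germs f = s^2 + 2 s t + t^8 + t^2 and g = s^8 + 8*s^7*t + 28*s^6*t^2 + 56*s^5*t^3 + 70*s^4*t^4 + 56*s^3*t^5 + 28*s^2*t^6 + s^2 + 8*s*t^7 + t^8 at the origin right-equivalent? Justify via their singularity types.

Yes.

The Hessian of f at 0 has rank 1. Corank 1: A-series; mu = 7 gives A_7. The Hessian of g at 0 has rank 1. Corank 1: A-series; mu = 7 gives A_7. Both have type A_7, hence right-equivalent.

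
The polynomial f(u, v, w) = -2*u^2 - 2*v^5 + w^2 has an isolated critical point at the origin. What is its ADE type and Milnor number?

The Hessian of f at 0 has rank 2. Corank 1: A-series; mu = 4 gives A_4.

Type A_4, Milnor number mu = 4.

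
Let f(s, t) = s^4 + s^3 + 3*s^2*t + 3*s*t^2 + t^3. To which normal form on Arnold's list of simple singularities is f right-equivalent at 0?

E_{6}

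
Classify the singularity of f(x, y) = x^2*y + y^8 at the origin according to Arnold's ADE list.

D_9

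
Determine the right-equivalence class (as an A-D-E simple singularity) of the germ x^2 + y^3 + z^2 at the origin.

A_{2}

The Hessian of f at 0 is [[2, 0, 0], [0, 0, 0], [0, 0, 2]] with rank 2, so corank 1. A Groebner basis of the Jacobian ideal J(f) in C{x,y,z} is {y^2, x, z}; counting standard monomials gives mu = 2. Corank 1: A-series; mu = 2 gives A_2.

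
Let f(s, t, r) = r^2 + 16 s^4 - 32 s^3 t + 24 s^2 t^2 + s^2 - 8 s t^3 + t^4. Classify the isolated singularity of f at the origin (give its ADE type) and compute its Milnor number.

Type A_{3}, Milnor number mu = 3.

The Hessian of f at 0 has rank 2. Corank 1: A-series; mu = 3 gives A_3.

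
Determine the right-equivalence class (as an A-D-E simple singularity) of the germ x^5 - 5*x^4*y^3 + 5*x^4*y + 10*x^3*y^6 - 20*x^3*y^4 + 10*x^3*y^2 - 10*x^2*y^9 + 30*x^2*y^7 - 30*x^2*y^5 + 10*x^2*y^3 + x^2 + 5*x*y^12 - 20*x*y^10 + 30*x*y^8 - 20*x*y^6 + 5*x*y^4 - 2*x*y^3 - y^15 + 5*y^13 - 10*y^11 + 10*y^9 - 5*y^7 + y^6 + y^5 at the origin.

The Hessian of f at 0 has rank 1. Corank 1: A-series; mu = 4 gives A_4.

A_{4}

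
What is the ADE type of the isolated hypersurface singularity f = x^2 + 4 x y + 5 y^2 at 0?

A_1

The Hessian of f at 0 has rank 2. Corank 0: nondegenerate Morse point, so A_1.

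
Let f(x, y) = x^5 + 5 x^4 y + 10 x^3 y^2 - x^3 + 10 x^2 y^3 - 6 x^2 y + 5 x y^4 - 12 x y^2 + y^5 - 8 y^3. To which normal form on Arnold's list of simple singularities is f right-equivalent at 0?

E_{8}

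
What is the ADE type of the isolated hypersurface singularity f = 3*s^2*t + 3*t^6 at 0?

The Hessian of f at 0 has rank 0. Corank 2; j^3 = 3*s^2*t has shape L^2 M (L != M), so D-series; mu = 7 gives D_7.

D7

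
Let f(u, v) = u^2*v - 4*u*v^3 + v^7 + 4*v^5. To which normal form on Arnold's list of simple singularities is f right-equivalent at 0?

D_{8}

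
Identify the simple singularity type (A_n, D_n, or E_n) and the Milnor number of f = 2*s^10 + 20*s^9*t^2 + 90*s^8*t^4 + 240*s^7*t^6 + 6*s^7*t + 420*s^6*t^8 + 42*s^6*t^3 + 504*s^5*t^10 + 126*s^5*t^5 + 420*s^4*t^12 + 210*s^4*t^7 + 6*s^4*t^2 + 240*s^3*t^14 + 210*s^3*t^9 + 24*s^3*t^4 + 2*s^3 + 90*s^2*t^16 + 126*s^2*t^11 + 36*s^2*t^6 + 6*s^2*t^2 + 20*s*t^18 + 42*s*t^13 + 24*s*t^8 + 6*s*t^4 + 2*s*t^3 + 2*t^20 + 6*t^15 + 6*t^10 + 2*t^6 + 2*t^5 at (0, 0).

The Hessian of f at 0 is [[0, 0], [0, 0]] with rank 0, so corank 2. A Groebner basis of the Jacobian ideal J(f) in C{s,t} is {-s^2 + t^4 - t^3/3, s^3, s^2*t + s^2/3 + t^3/9, s^2 + s*t^2 + t^3/3}; counting standard monomials gives mu = 7. Corank 2; j^3 = 2*s^3 is a perfect cube, so E-series; the 4-jet and mu = 7 give E_7.

Type E7, Milnor number mu = 7.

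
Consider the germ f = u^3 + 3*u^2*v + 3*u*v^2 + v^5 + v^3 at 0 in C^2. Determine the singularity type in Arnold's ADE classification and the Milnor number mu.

Type E_8, Milnor number mu = 8.

The Hessian of f at 0 is [[0, 0], [0, 0]] with rank 0, so corank 2. A Groebner basis of the Jacobian ideal J(f) in C{u,v} is {v^4, u^2 + 2*u*v + v^2}; counting standard monomials gives mu = 8. Corank 2; j^3 = (u + v)^3 is a perfect cube, so E-series; the 5-jet and mu = 8 give E_8.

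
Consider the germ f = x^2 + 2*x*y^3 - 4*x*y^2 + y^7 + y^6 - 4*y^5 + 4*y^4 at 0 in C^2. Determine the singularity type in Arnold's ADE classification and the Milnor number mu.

Type A_6, Milnor number mu = 6.

The Hessian of f at 0 is [[2, 0], [0, 0]] with rank 1, so corank 1. A Groebner basis of the Jacobian ideal J(f) in C{x,y} is {x^3, x^2*y + x^2 + 4*x*y + 8*x - 16*y^2, -x^2/4 + x*y^2 + x*y + 2*x - 4*y^2, x + y^3 - 2*y^2}; counting standard monomials gives mu = 6. Corank 1: A-series; mu = 6 gives A_6.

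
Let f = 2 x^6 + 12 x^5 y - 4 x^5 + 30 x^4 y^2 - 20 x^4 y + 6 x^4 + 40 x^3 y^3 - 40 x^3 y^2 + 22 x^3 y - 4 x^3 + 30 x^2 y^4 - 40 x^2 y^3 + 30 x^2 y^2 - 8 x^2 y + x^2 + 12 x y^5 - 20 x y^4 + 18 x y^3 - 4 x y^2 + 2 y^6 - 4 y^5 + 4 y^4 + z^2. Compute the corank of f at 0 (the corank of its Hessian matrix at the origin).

1

Hessian at 0 has rank 2.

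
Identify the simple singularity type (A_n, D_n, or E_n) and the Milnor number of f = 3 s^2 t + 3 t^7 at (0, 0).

The Hessian of f at 0 has rank 0. Corank 2; j^3 = 3*s^2*t has shape L^2 M (L != M), so D-series; mu = 8 gives D_8.

Type D_{8}, Milnor number mu = 8.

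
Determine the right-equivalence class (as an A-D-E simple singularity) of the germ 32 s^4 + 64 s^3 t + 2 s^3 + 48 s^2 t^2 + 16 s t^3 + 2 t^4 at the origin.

E_6

The Hessian of f at 0 has rank 0. Corank 2; j^3 = 2*s^3 is a perfect cube, so E-series; the 4-jet and mu = 6 give E_6.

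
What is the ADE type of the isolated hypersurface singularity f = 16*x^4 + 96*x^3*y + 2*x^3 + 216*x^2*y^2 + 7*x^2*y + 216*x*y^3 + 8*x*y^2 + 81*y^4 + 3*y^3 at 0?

The Hessian of f at 0 has rank 0. Corank 2; j^3 = (x + y)^2*(2*x + 3*y) has shape L^2 M (L != M), so D-series; mu = 5 gives D_5.

D5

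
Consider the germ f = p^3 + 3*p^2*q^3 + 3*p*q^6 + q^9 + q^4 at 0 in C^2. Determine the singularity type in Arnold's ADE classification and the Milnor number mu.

Type E_6, Milnor number mu = 6.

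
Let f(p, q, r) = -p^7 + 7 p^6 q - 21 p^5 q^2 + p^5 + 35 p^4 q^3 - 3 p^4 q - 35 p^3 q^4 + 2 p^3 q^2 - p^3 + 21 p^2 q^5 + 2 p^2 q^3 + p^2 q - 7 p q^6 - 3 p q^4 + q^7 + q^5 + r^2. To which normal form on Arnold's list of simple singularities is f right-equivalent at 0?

D_6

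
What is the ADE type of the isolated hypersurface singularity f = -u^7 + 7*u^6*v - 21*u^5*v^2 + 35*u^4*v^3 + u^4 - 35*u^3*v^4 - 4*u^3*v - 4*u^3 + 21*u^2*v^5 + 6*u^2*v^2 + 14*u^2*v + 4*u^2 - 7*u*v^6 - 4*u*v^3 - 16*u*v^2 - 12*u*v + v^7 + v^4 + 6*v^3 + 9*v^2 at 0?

A_6

The Hessian of f at 0 has rank 1. Corank 1: A-series; mu = 6 gives A_6.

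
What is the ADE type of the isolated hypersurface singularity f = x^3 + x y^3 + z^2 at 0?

E7

The Hessian of f at 0 has rank 1. Corank 2; j^3 = x^3 is a perfect cube, so E-series; the 4-jet and mu = 7 give E_7.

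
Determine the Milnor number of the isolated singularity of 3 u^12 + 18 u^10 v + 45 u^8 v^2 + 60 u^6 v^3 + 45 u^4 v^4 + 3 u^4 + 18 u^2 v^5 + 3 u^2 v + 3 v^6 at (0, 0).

The Hessian of f at 0 has rank 0. Corank 2; j^3 = 3*u^2*v has shape L^2 M (L != M), so D-series; mu = 7 gives D_7.

7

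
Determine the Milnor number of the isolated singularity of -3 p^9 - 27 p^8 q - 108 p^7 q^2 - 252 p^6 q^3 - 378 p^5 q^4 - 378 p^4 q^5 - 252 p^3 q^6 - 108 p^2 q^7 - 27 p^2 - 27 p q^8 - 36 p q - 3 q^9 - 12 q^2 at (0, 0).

8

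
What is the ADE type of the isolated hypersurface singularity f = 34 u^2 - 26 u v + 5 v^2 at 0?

A_{1}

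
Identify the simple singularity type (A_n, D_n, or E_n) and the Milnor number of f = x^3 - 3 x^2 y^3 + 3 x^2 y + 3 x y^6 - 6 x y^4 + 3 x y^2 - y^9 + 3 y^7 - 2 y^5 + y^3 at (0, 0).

Type E_8, Milnor number mu = 8.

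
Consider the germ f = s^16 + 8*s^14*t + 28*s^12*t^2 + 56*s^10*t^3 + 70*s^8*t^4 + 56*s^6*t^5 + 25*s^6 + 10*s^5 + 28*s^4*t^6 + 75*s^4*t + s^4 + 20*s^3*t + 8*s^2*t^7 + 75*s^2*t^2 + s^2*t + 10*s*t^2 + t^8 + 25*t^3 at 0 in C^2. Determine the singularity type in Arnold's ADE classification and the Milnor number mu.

Type D9, Milnor number mu = 9.

The Hessian of f at 0 is [[0, 0], [0, 0]] with rank 0, so corank 2. A Groebner basis of the Jacobian ideal J(f) in C{s,t} is {s^4 + s^3/5 - s*t/5 - t^2, 244140617*s^3/5000 + 78125*s^2/8 + s*t^3 - 6*s*t^2/25 + 244140657*s*t/5000 - 3*t^3/5 + 4*t^2/125, -244140619*s^3/6250 - 15625*s^2/2 + 14*s*t^2/125 - 244140647*s*t/6250 + t^4 + 6*t^3/25 - 11*t^2/625, s^2*t + s*t/5 + t^2}; counting standard monomials gives mu = 9. Corank 2; j^3 = t*(s + 5*t)^2 has shape L^2 M (L != M), so D-series; mu = 9 gives D_9.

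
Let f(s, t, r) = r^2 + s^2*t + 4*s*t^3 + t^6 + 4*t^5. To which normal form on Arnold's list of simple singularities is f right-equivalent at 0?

D_{7}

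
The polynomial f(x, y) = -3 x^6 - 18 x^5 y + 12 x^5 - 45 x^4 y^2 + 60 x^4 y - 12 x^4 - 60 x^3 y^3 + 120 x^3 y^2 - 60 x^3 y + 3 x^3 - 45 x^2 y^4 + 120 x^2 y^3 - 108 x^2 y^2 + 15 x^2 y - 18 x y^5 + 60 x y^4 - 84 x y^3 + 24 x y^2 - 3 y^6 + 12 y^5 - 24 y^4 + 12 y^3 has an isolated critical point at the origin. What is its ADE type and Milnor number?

Type D_7, Milnor number mu = 7.

The Hessian of f at 0 is [[0, 0], [0, 0]] with rank 0, so corank 2. A Groebner basis of the Jacobian ideal J(f) in C{x,y} is {17*x^2/84 + 29*x*y/28 + y^4 - 19*y^3/42 + 53*y^2/42, x^3 - 6*x^2/7 - 6*x*y/7 + 20*y^3/7 + 12*y^2/7, x^2*y + 2*x^2/21 - 4*x*y/7 - 44*y^3/21 - 32*y^2/21, x^2/42 + x*y^2 + 5*x*y/14 + 31*y^3/21 + 13*y^2/21}; counting standard monomials gives mu = 7. Corank 2; j^3 = 3*(x + y)*(x + 2*y)^2 has shape L^2 M (L != M), so D-series; mu = 7 gives D_7.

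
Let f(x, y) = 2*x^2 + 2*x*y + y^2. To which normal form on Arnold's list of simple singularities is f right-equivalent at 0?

A1

The Hessian of f at 0 has rank 2. Corank 0: nondegenerate Morse point, so A_1.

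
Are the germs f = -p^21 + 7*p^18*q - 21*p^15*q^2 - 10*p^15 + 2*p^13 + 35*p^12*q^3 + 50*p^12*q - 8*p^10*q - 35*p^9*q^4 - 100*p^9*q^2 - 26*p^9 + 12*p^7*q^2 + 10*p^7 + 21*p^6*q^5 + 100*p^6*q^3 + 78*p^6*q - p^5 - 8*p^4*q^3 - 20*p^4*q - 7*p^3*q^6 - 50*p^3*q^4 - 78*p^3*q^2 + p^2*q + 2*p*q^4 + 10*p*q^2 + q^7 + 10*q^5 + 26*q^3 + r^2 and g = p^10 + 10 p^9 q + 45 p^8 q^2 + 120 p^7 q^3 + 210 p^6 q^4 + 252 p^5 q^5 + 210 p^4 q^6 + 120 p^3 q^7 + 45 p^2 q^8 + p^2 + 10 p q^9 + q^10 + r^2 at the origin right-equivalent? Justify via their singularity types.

No.

The Hessian of f at 0 is [[0, 0, 0], [0, 0, 0], [0, 0, 2]] with rank 1, so corank 2. A Groebner basis of the Jacobian ideal J(f) in C{p,q,r} is {q^3, p^2 - 22*q^2, p*q + 5*q^2, r}; counting standard monomials gives mu = 4. Corank 2; j^3 = q*(p^2 + 10*p*q + 26*q^2) splits into three distinct lines over C (the quadratic factor has nonzero discriminant), so D_4. The Hessian of g at 0 is [[2, 0, 0], [0, 0, 0], [0, 0, 2]] with rank 2, so corank 1. A Groebner basis of the Jacobian ideal J(g) in C{p,q,r} is {q^9, p, r}; counting standard monomials gives mu = 9. Corank 1: A-series; mu = 9 gives A_9. f is D_4 but g is A_9, hence not right-equivalent.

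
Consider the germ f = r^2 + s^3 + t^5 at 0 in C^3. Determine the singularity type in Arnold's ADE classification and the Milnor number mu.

The Hessian of f at 0 has rank 1. Corank 2; j^3 = s^3 is a perfect cube, so E-series; the 5-jet and mu = 8 give E_8.

Type E_{8}, Milnor number mu = 8.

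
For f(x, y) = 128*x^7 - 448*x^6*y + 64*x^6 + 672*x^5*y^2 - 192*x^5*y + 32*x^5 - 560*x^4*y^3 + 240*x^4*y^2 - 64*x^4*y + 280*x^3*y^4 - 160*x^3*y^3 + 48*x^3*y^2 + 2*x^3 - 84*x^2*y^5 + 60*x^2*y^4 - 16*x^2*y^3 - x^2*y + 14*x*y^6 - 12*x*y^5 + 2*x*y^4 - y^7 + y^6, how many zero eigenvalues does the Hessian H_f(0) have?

2

Hessian at 0 has rank 0.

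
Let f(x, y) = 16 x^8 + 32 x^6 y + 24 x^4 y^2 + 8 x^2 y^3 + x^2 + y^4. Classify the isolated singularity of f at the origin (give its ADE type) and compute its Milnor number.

The Hessian of f at 0 has rank 1. Corank 1: A-series; mu = 3 gives A_3.

Type A3, Milnor number mu = 3.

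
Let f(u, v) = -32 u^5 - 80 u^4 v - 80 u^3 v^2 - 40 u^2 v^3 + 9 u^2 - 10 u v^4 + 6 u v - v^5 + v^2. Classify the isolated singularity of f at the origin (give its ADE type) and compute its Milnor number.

Type A_4, Milnor number mu = 4.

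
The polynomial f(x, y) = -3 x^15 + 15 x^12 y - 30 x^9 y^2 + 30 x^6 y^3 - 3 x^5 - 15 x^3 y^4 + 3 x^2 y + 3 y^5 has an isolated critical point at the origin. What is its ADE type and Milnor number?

The Hessian of f at 0 is [[0, 0], [0, 0]] with rank 0, so corank 2. A Groebner basis of the Jacobian ideal J(f) in C{x,y} is {x^2/5 + y^4, x^3, x*y}; counting standard monomials gives mu = 6. Corank 2; j^3 = 3*x^2*y has shape L^2 M (L != M), so D-series; mu = 6 gives D_6.

Type D_6, Milnor number mu = 6.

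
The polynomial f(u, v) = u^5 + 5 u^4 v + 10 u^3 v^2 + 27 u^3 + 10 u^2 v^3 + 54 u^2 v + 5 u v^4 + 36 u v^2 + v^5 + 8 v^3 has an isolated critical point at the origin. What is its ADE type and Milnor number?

Type E_8, Milnor number mu = 8.

The Hessian of f at 0 is [[0, 0], [0, 0]] with rank 0, so corank 2. A Groebner basis of the Jacobian ideal J(f) in C{u,v} is {v^5, u*v^3 + 3*v^4/4, u^2 + 4*u*v/3 + 4*v^2/9}; counting standard monomials gives mu = 8. Corank 2; j^3 = (3*u + 2*v)^3 is a perfect cube, so E-series; the 5-jet and mu = 8 give E_8.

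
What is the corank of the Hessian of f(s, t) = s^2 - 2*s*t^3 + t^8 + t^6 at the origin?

1

The Hessian at 0 is [[2, 0], [0, 0]] of rank 1; hence corank 1.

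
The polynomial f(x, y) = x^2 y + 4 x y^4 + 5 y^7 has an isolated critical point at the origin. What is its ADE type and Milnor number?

Type D_{8}, Milnor number mu = 8.

The Hessian of f at 0 has rank 0. Corank 2; j^3 = x^2*y has shape L^2 M (L != M), so D-series; mu = 8 gives D_8.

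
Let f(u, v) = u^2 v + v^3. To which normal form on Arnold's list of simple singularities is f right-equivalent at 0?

D_4

The Hessian of f at 0 has rank 0. Corank 2; j^3 = v*(u^2 + v^2) splits into three distinct lines over C (the quadratic factor has nonzero discriminant), so D_4.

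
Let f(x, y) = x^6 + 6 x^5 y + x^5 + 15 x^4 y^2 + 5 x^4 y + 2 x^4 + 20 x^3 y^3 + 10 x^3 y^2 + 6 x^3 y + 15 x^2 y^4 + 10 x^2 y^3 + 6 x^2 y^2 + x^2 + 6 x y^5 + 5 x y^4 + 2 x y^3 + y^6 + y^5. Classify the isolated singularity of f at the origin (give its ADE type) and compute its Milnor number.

Type A4, Milnor number mu = 4.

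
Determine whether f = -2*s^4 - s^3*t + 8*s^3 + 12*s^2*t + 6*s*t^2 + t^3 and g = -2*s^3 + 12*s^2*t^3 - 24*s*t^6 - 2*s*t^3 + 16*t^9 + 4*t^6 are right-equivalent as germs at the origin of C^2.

Yes.

The Hessian of f at 0 has rank 0. Corank 2; j^3 = (2*s + t)^3 is a perfect cube, so E-series; the 4-jet and mu = 7 give E_7. The Hessian of g at 0 has rank 0. Corank 2; j^3 = -2*s^3 is a perfect cube, so E-series; the 4-jet and mu = 7 give E_7. Both have type E_7, hence right-equivalent.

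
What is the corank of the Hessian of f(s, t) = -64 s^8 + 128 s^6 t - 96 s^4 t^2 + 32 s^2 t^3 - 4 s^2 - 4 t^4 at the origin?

1

Hessian at 0 has rank 1.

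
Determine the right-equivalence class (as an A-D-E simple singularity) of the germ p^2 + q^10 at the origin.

A_{9}

The Hessian of f at 0 is [[2, 0], [0, 0]] with rank 1, so corank 1. A Groebner basis of the Jacobian ideal J(f) in C{p,q} is {q^9, p}; counting standard monomials gives mu = 9. Corank 1: A-series; mu = 9 gives A_9.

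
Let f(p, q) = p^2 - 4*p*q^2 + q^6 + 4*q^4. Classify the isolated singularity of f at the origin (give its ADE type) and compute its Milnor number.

Type A_5, Milnor number mu = 5.

The Hessian of f at 0 has rank 1. Corank 1: A-series; mu = 5 gives A_5.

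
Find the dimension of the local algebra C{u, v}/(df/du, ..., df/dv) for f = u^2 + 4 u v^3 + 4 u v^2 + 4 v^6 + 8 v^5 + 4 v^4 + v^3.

2

The Hessian of f at 0 has rank 1. Corank 1: A-series; mu = 2 gives A_2.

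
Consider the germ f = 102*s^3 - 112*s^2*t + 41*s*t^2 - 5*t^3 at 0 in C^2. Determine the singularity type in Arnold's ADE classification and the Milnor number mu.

The Hessian of f at 0 has rank 0. Corank 2; j^3 = (3*s - t)*(34*s^2 - 26*s*t + 5*t^2) splits into three distinct lines over C (the quadratic factor has nonzero discriminant), so D_4.

Type D4, Milnor number mu = 4.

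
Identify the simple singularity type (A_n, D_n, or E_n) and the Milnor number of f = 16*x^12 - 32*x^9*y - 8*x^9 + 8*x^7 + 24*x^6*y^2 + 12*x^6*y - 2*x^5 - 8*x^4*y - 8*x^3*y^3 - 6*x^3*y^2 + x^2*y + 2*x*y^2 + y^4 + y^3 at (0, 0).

Type D5, Milnor number mu = 5.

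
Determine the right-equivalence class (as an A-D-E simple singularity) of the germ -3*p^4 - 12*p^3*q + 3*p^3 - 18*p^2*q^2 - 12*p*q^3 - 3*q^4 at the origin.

E_6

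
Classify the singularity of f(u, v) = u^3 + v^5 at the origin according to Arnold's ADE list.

The Hessian of f at 0 has rank 0. Corank 2; j^3 = u^3 is a perfect cube, so E-series; the 5-jet and mu = 8 give E_8.

E_8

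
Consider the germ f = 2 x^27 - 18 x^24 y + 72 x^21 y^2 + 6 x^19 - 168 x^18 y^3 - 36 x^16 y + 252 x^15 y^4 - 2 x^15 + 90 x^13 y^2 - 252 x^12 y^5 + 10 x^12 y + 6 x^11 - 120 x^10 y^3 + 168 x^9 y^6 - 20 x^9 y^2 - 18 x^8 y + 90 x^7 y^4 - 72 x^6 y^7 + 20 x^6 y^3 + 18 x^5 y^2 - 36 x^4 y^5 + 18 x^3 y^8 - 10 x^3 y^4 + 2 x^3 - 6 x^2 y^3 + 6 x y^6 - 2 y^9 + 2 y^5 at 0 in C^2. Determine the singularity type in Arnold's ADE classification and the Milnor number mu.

The Hessian of f at 0 is [[0, 0], [0, 0]] with rank 0, so corank 2. A Groebner basis of the Jacobian ideal J(f) in C{x,y} is {-x^2/2 + x*y^3, y^4, x^3, x^2*y}; counting standard monomials gives mu = 8. Corank 2; j^3 = 2*x^3 is a perfect cube, so E-series; the 5-jet and mu = 8 give E_8.

Type E_8, Milnor number mu = 8.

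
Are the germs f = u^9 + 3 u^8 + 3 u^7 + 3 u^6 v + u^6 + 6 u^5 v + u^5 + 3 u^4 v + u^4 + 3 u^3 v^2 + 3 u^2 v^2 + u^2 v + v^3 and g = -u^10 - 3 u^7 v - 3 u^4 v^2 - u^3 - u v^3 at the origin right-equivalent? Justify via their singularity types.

No.

The Hessian of f at 0 has rank 0. Corank 2; j^3 = v*(u^2 + v^2) splits into three distinct lines over C (the quadratic factor has nonzero discriminant), so D_4. The Hessian of g at 0 has rank 0. Corank 2; j^3 = -u^3 is a perfect cube, so E-series; the 4-jet and mu = 7 give E_7. f is D_4 but g is E_7, hence not right-equivalent.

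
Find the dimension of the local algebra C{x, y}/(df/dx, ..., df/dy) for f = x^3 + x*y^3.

7

The Hessian of f at 0 is [[0, 0], [0, 0]] with rank 0, so corank 2. A Groebner basis of the Jacobian ideal J(f) in C{x,y} is {x^3, x*y^2, 3*x^2 + y^3}; counting standard monomials gives mu = 7. Corank 2; j^3 = x^3 is a perfect cube, so E-series; the 4-jet and mu = 7 give E_7.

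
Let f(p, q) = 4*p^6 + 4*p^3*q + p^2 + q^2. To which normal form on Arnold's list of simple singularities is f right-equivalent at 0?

A_{1}

The Hessian of f at 0 is [[2, 0], [0, 2]] with rank 2, so corank 0. A Groebner basis of the Jacobian ideal J(f) in C{p,q} is {p, q}; counting standard monomials gives mu = 1. Corank 0: nondegenerate Morse point, so A_1.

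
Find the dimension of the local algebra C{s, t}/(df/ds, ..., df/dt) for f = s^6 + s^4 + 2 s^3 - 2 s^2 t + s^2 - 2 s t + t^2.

5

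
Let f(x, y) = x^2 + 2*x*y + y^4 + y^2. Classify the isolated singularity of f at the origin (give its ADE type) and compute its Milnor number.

The Hessian of f at 0 has rank 1. Corank 1: A-series; mu = 3 gives A_3.

Type A_{3}, Milnor number mu = 3.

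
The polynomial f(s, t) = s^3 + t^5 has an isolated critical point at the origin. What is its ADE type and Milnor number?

Type E_8, Milnor number mu = 8.

The Hessian of f at 0 has rank 0. Corank 2; j^3 = s^3 is a perfect cube, so E-series; the 5-jet and mu = 8 give E_8.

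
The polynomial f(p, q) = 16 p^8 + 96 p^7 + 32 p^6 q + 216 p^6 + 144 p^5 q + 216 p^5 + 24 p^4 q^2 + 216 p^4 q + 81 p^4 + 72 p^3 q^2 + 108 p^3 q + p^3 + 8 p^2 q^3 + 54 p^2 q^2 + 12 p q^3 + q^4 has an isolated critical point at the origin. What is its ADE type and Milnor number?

Type E_6, Milnor number mu = 6.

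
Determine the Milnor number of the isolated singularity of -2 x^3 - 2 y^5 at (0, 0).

8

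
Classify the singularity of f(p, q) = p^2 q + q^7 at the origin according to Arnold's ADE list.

D_8

The Hessian of f at 0 has rank 0. Corank 2; j^3 = p^2*q has shape L^2 M (L != M), so D-series; mu = 8 gives D_8.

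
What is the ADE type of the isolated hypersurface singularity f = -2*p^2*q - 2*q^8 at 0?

The Hessian of f at 0 has rank 0. Corank 2; j^3 = -2*p^2*q has shape L^2 M (L != M), so D-series; mu = 9 gives D_9.

D9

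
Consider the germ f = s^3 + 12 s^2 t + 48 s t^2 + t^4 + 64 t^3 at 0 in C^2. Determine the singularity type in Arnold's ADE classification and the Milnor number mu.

The Hessian of f at 0 has rank 0. Corank 2; j^3 = (s + 4*t)^3 is a perfect cube, so E-series; the 4-jet and mu = 6 give E_6.

Type E_6, Milnor number mu = 6.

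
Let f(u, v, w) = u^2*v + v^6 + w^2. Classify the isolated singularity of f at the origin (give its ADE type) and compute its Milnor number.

The Hessian of f at 0 is [[0, 0, 0], [0, 0, 0], [0, 0, 2]] with rank 1, so corank 2. A Groebner basis of the Jacobian ideal J(f) in C{u,v,w} is {u^2/6 + v^5, u^3, u*v, w}; counting standard monomials gives mu = 7. Corank 2; j^3 = u^2*v has shape L^2 M (L != M), so D-series; mu = 7 gives D_7.

Type D_{7}, Milnor number mu = 7.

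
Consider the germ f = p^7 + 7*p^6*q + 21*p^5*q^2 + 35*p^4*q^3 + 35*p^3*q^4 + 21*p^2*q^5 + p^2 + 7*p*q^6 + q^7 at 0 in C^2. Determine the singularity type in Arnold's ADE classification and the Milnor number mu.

Type A6, Milnor number mu = 6.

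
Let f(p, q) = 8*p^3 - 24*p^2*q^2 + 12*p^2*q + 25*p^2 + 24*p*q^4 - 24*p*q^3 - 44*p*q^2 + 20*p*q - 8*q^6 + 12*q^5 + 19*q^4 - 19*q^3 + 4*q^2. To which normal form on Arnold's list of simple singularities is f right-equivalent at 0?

The Hessian of f at 0 is [[50, 20], [20, 8]] with rank 1, so corank 1. A Groebner basis of the Jacobian ideal J(f) in C{p,q} is {q^2, p + 2*q/5}; counting standard monomials gives mu = 2. Corank 1: A-series; mu = 2 gives A_2.

A2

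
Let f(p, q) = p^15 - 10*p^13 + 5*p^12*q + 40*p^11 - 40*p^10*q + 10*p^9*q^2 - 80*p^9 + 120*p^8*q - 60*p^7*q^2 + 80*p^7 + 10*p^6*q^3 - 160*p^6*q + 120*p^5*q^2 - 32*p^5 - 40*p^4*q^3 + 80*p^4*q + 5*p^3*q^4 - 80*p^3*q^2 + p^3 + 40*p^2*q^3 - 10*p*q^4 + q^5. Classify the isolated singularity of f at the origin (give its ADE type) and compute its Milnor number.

The Hessian of f at 0 is [[0, 0], [0, 0]] with rank 0, so corank 2. A Groebner basis of the Jacobian ideal J(f) in C{p,q} is {q^5, p*q^3 - q^4/8, p^2}; counting standard monomials gives mu = 8. Corank 2; j^3 = p^3 is a perfect cube, so E-series; the 5-jet and mu = 8 give E_8.

Type E_8, Milnor number mu = 8.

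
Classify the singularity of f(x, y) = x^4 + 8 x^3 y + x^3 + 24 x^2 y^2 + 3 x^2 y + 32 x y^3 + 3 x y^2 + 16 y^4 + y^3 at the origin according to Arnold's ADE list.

The Hessian of f at 0 has rank 0. Corank 2; j^3 = (x + y)^3 is a perfect cube, so E-series; the 4-jet and mu = 6 give E_6.

E6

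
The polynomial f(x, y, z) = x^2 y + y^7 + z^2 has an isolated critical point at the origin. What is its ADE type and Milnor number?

The Hessian of f at 0 has rank 1. Corank 2; j^3 = x^2*y has shape L^2 M (L != M), so D-series; mu = 8 gives D_8.

Type D8, Milnor number mu = 8.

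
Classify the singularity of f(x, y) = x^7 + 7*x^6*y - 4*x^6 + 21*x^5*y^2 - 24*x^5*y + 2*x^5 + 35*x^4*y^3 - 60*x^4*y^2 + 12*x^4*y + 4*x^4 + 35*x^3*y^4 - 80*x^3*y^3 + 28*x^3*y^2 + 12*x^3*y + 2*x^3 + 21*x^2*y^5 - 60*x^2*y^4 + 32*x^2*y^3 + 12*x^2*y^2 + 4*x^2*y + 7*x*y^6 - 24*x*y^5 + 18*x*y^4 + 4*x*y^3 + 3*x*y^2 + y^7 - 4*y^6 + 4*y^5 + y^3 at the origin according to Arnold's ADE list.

The Hessian of f at 0 has rank 0. Corank 2; j^3 = (x + y)*(2*x^2 + 2*x*y + y^2) splits into three distinct lines over C (the quadratic factor has nonzero discriminant), so D_4.

D_{4}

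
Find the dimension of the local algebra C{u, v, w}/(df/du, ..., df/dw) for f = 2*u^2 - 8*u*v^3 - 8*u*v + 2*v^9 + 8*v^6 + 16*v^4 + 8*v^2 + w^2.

8

The Hessian of f at 0 is [[4, -8, 0], [-8, 16, 0], [0, 0, 2]] with rank 2, so corank 1. A Groebner basis of the Jacobian ideal J(f) in C{u,v,w} is {u^2*v^2 - 2*u^2 + 6*u*v - 4*v^2, u^3 - 6*u^2*v + 12*u*v^2 - 4*u + 8*v, -u/2 + v^3 + v, w}; counting standard monomials gives mu = 8. Corank 1: A-series; mu = 8 gives A_8.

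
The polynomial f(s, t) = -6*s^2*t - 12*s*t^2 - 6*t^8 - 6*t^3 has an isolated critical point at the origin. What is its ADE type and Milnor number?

Type D_{9}, Milnor number mu = 9.

The Hessian of f at 0 is [[0, 0], [0, 0]] with rank 0, so corank 2. A Groebner basis of the Jacobian ideal J(f) in C{s,t} is {s^2/8 + t^7 - t^2/8, s^3 + t^3, s*t + t^2}; counting standard monomials gives mu = 9. Corank 2; j^3 = -6*t*(s + t)^2 has shape L^2 M (L != M), so D-series; mu = 9 gives D_9.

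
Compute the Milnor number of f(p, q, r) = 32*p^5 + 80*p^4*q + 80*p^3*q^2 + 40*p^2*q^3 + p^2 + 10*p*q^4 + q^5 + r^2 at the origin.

The Hessian of f at 0 has rank 2. Corank 1: A-series; mu = 4 gives A_4.

4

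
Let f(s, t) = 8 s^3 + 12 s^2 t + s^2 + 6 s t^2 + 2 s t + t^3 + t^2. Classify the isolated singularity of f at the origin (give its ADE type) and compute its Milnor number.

Type A_{2}, Milnor number mu = 2.

The Hessian of f at 0 has rank 1. Corank 1: A-series; mu = 2 gives A_2.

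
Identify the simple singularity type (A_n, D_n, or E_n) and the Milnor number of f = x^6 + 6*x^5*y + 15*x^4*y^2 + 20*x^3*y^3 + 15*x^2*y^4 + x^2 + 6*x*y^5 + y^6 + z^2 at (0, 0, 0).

The Hessian of f at 0 has rank 2. Corank 1: A-series; mu = 5 gives A_5.

Type A_5, Milnor number mu = 5.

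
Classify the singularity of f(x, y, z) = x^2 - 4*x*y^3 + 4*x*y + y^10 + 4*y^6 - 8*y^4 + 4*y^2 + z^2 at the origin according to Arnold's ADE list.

A9

The Hessian of f at 0 has rank 2. Corank 1: A-series; mu = 9 gives A_9.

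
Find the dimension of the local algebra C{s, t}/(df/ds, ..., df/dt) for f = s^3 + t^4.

6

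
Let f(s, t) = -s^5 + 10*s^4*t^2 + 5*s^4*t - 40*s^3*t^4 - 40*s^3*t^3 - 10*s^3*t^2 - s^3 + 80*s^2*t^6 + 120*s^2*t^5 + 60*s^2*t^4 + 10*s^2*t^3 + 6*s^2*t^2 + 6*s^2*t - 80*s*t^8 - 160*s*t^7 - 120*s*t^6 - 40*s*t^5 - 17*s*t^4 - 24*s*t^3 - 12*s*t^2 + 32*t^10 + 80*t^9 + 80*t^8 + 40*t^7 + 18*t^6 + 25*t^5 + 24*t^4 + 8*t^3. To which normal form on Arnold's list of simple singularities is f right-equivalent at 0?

The Hessian of f at 0 is [[0, 0], [0, 0]] with rank 0, so corank 2. A Groebner basis of the Jacobian ideal J(f) in C{s,t} is {7*s^2/16 + s*t^3 - 7*s*t^2/4 - 7*s*t/4 + 7*t^3/2 + 7*t^2/4, s^2/4 - s*t^2 - s*t + t^4 + 2*t^3 + t^2, s^3 - 3*s^2/2 - 6*s*t^2 + 6*s*t + 4*t^3 - 6*t^2, s^2*t - s^2/4 - 3*s*t^2 + s*t + 2*t^3 - t^2}; counting standard monomials gives mu = 8. Corank 2; j^3 = -(s - 2*t)^3 is a perfect cube, so E-series; the 5-jet and mu = 8 give E_8.

E_{8}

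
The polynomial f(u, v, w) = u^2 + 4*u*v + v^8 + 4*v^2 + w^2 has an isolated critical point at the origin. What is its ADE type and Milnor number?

The Hessian of f at 0 has rank 2. Corank 1: A-series; mu = 7 gives A_7.

Type A_7, Milnor number mu = 7.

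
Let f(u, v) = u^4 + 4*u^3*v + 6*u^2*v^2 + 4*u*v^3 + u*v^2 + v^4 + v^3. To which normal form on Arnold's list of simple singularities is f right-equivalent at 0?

The Hessian of f at 0 is [[0, 0], [0, 0]] with rank 0, so corank 2. A Groebner basis of the Jacobian ideal J(f) in C{u,v} is {u^3 + v^2/4, v^3, u*v + v^2}; counting standard monomials gives mu = 5. Corank 2; j^3 = v^2*(u + v) has shape L^2 M (L != M), so D-series; mu = 5 gives D_5.

D_5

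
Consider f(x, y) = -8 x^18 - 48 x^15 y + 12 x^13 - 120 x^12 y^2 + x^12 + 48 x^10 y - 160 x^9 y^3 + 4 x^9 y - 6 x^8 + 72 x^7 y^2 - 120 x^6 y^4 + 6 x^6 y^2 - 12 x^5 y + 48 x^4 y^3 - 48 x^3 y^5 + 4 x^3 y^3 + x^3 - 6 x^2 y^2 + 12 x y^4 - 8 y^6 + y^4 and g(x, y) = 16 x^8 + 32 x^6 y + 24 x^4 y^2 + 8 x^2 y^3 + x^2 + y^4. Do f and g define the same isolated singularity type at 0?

The Hessian of f at 0 has rank 0. Corank 2; j^3 = x^3 is a perfect cube, so E-series; the 4-jet and mu = 6 give E_6. The Hessian of g at 0 has rank 1. Corank 1: A-series; mu = 3 gives A_3. f is E_6 but g is A_3, hence not right-equivalent.

No.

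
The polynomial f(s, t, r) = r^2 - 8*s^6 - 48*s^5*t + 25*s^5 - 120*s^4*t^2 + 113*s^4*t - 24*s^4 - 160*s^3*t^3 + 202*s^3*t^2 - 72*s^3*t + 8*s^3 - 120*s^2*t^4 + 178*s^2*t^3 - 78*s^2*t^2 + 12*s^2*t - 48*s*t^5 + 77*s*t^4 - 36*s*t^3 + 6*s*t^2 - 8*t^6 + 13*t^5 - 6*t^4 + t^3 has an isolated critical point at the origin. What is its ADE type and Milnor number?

Type E_8, Milnor number mu = 8.

The Hessian of f at 0 has rank 1. Corank 2; j^3 = (2*s + t)^3 is a perfect cube, so E-series; the 5-jet and mu = 8 give E_8.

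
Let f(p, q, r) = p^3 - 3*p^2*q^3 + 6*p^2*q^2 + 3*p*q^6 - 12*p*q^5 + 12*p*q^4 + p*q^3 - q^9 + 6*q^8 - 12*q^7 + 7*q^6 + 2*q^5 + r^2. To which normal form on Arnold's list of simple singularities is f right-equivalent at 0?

E_{7}

The Hessian of f at 0 has rank 1. Corank 2; j^3 = p^3 is a perfect cube, so E-series; the 4-jet and mu = 7 give E_7.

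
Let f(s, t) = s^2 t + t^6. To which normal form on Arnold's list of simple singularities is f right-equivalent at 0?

D7

The Hessian of f at 0 is [[0, 0], [0, 0]] with rank 0, so corank 2. A Groebner basis of the Jacobian ideal J(f) in C{s,t} is {s^2/6 + t^5, s^3, s*t}; counting standard monomials gives mu = 7. Corank 2; j^3 = s^2*t has shape L^2 M (L != M), so D-series; mu = 7 gives D_7.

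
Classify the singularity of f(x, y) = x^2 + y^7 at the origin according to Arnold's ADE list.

A_{6}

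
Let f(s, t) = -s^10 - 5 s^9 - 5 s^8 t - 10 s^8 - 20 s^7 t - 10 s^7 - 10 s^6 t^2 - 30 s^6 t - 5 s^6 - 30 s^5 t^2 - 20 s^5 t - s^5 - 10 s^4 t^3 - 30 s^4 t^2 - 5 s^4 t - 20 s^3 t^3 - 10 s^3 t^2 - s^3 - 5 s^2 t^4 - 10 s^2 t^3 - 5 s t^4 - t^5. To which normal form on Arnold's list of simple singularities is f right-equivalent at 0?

E_8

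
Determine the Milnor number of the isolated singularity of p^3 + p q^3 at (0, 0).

7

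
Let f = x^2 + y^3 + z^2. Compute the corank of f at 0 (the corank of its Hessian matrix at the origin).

1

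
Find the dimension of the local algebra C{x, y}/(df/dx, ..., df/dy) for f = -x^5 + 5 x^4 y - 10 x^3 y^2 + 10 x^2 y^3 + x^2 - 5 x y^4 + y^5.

4

The Hessian of f at 0 is [[2, 0], [0, 0]] with rank 1, so corank 1. A Groebner basis of the Jacobian ideal J(f) in C{x,y} is {y^4, x}; counting standard monomials gives mu = 4. Corank 1: A-series; mu = 4 gives A_4.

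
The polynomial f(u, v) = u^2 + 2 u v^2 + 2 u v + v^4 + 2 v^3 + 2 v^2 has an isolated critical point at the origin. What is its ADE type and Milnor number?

Type A1, Milnor number mu = 1.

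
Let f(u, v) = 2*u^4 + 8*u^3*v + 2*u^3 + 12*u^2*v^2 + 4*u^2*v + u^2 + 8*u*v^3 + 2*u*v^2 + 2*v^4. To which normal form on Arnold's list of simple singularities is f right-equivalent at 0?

A_{3}

The Hessian of f at 0 is [[2, 0], [0, 0]] with rank 1, so corank 1. A Groebner basis of the Jacobian ideal J(f) in C{u,v} is {u^2, u*v, u + v^2}; counting standard monomials gives mu = 3. Corank 1: A-series; mu = 3 gives A_3.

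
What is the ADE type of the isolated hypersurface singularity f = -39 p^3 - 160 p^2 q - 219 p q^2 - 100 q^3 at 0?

D4

The Hessian of f at 0 has rank 0. Corank 2; j^3 = -(3*p + 4*q)*(13*p^2 + 36*p*q + 25*q^2) splits into three distinct lines over C (the quadratic factor has nonzero discriminant), so D_4.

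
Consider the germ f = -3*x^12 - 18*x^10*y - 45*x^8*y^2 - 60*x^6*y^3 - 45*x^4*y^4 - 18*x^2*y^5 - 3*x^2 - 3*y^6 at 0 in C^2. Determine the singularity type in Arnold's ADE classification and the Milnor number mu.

Type A_5, Milnor number mu = 5.

The Hessian of f at 0 is [[-6, 0], [0, 0]] with rank 1, so corank 1. A Groebner basis of the Jacobian ideal J(f) in C{x,y} is {y^5, x}; counting standard monomials gives mu = 5. Corank 1: A-series; mu = 5 gives A_5.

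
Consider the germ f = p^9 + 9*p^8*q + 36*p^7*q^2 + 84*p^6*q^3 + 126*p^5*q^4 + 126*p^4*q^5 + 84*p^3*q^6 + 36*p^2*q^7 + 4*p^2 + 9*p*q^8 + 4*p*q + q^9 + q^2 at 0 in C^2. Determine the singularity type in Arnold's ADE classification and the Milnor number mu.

Type A_8, Milnor number mu = 8.

The Hessian of f at 0 is [[8, 4], [4, 2]] with rank 1, so corank 1. A Groebner basis of the Jacobian ideal J(f) in C{p,q} is {q^8, p + q/2}; counting standard monomials gives mu = 8. Corank 1: A-series; mu = 8 gives A_8.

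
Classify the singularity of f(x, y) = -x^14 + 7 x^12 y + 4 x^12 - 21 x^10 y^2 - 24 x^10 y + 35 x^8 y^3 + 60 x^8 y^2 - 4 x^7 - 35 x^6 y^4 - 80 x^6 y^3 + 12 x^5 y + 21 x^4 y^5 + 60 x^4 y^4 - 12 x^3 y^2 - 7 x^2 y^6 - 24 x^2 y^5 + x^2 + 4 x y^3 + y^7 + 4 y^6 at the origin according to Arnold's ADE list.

A6

The Hessian of f at 0 has rank 1. Corank 1: A-series; mu = 6 gives A_6.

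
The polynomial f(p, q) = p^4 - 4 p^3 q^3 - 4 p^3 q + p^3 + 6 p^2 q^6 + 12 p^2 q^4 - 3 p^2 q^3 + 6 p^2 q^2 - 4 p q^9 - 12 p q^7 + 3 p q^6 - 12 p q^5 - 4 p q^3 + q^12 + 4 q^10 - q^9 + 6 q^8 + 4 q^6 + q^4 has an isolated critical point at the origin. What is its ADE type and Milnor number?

Type E_6, Milnor number mu = 6.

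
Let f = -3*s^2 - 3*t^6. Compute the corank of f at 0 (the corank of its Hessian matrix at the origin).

Hessian at 0 has rank 1.

1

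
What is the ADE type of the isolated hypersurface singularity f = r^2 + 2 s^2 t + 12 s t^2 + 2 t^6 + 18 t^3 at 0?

D7

The Hessian of f at 0 has rank 1. Corank 2; j^3 = 2*t*(s + 3*t)^2 has shape L^2 M (L != M), so D-series; mu = 7 gives D_7.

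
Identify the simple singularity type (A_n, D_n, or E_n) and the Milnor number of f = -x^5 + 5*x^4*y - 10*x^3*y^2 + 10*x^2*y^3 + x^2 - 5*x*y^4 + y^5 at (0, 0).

Type A4, Milnor number mu = 4.

The Hessian of f at 0 has rank 1. Corank 1: A-series; mu = 4 gives A_4.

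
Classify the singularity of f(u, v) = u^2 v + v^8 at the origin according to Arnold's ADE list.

D9

The Hessian of f at 0 has rank 0. Corank 2; j^3 = u^2*v has shape L^2 M (L != M), so D-series; mu = 9 gives D_9.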